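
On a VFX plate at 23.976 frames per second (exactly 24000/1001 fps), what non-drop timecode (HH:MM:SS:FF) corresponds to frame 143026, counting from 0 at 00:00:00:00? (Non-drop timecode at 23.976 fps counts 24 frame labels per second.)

143026 ÷ 24 = 5959 full seconds, remainder 10 frames.
5959 s = 1 h 39 min 19 s.
Timecode: 01:39:19:10.

01:39:19:10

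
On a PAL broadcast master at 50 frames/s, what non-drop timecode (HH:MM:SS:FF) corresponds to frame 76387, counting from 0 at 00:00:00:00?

76387 ÷ 50 = 1527 full seconds, remainder 37 frames.
1527 s = 0 h 25 min 27 s.
Timecode: 00:25:27:37.

00:25:27:37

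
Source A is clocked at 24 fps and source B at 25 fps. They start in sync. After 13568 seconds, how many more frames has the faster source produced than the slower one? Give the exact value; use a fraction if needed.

13568 frames

A emits 24 × 13568 = 325632 frames; B emits 25 × 13568 = 339200.
Difference = 13568 frames; B is ahead of A.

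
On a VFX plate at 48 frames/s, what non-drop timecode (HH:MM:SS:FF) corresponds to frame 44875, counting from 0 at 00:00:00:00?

44875 ÷ 48 = 934 full seconds, remainder 43 frames.
934 s = 0 h 15 min 34 s.
Timecode: 00:15:34:43.

00:15:34:43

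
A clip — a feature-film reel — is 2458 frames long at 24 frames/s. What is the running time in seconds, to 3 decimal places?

102.417 seconds

Running time = 2458 × 1/24 = 1229/12 s ≈ 102.417 s.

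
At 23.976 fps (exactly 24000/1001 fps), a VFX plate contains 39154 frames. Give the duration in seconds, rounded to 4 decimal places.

1633.0481 seconds

Running time = 39154 × 1001/24000 = 19596577/12000 s ≈ 1633.0481 s.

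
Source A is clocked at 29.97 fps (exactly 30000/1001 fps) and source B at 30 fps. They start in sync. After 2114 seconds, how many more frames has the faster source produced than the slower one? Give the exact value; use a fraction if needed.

A emits 30000/1001 × 2114 = 9060000/143 frames; B emits 30 × 2114 = 63420.
Difference = 9060/143 frames (≈ 63.3566); B is ahead of A.

9060/143 frames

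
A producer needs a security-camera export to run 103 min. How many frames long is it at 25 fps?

103 min = 6180 s.
Frames = 6180 × 25 = 154500.

154500 frames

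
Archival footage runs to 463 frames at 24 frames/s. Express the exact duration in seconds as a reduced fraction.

463/24 seconds

Running time = 463 ÷ (24) = 463 × 1/24 = 463/24 s.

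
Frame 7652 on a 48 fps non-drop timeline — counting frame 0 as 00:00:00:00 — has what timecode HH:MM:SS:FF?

00:02:39:20

7652 ÷ 48 = 159 full seconds, remainder 20 frames.
159 s = 0 h 2 min 39 s.
Timecode: 00:02:39:20.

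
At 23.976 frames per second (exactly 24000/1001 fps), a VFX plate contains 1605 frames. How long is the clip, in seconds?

Running time = 1605 / (24000/1001) = 66.941875 s.

66.941875 seconds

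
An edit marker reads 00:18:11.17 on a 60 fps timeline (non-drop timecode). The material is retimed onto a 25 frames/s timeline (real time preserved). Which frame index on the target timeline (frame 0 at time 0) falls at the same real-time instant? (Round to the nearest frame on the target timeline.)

frame 27282

Source frame index: (0×3600 + 18×60 + 11) × 60 + 17 = 65477.
Real time: 65477 / (60) = 65477/60 s.
Target frame: (65477/60) × (25) = 327385/12 ≈ 27282.083 → 27282.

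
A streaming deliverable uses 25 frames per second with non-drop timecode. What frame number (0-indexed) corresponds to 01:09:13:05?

103830

Total seconds to the label: (1 × 3600 + 9 × 60 + 13) = 4153.
Frame index = 4153 × 25 + 5 = 103830.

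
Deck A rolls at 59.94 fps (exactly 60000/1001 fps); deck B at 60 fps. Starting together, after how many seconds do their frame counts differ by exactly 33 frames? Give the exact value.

The gap grows by |60 − 60000/1001| = 60/1001 frames per second.
Time for a 33-frame gap: 33 ÷ (60/1001) = 550.55 s.

550.55 seconds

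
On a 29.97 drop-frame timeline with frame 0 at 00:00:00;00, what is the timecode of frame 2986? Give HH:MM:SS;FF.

00:01:39;18

Ten DF minutes hold 17982 frames, so frame 2986 lies in block 0 (frames 0–17981) with 2986 frames into that block.
The block's first minute is 1800 frames and the rest 1798 each; 2986 frames reaches minute 1, so 0 × 18 + 1 × 2 = 2 labels have been skipped so far.
Adding those back, label number 2986 + 2 = 2988 at 30 labels/s is 99 s + 18 f = 0 h 1 min 39 s frame 18, i.e. 00:01:39;18.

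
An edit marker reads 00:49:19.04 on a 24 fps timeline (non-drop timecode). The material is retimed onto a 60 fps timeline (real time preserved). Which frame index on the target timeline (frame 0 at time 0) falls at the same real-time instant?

Source frame index: (0×3600 + 49×60 + 19) × 24 + 4 = 71020.
Real time: 71020 / (24) = 17755/6 s.
Target frame: (17755/6) × (60) = 177550.

frame 177550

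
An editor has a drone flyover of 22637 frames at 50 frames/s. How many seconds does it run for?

452.74 seconds

Running time = 22637 / (50) = 452.74 s.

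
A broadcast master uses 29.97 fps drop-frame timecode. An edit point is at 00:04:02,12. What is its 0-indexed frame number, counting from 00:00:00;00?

As if non-drop at 30 labels/s: (0 × 3600 + 4 × 60 + 2) × 30 + 12 = 7272.
Minute boundaries passed: 4; those not divisible by 10: 4 − 0 = 4; dropped labels = 2 × 4 = 8.
Actual frame index = 7272 − 8 = 7264.

7264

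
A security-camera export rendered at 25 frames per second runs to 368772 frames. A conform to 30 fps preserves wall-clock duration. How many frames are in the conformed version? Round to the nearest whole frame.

Frames at target rate = 368772 × (30) / (25) = 2212632/5 ≈ 442526.400.
Nearest whole frame: 442526.

442526 frames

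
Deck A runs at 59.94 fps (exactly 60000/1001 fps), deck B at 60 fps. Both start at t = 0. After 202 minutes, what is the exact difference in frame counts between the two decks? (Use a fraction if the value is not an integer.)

727200/1001 frames

202 min = 12120 s.
A emits 60000/1001 × 12120 = 727200000/1001 frames; B emits 60 × 12120 = 727200.
Difference = 727200/1001 frames (≈ 726.4735); B is ahead of A.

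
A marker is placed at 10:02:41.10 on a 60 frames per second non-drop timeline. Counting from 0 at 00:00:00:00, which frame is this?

Total seconds to the label: (10 × 3600 + 2 × 60 + 41) = 36161.
Frame index = 36161 × 60 + 10 = 2169670.

frame 2169670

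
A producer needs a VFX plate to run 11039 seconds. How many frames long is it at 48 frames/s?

529872 frames

Frames = 11039 × 48 = 529872.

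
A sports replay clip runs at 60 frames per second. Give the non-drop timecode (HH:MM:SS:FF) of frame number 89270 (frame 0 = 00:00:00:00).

89270 ÷ 60 = 1487 full seconds, remainder 50 frames.
1487 s = 0 h 24 min 47 s.
Timecode: 00:24:47:50.

00:24:47:50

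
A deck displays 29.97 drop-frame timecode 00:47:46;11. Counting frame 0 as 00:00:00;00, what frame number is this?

As if non-drop at 30 labels/s: (0 × 3600 + 47 × 60 + 46) × 30 + 11 = 85991.
Minute boundaries passed: 47; those not divisible by 10: 47 − 4 = 43; dropped labels = 2 × 43 = 86.
Actual frame index = 85991 − 86 = 85905.

85905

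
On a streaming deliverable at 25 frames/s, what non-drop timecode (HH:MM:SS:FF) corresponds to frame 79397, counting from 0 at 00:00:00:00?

79397 ÷ 25 = 3175 full seconds, remainder 22 frames.
3175 s = 0 h 52 min 55 s.
Timecode: 00:52:55:22.

00:52:55:22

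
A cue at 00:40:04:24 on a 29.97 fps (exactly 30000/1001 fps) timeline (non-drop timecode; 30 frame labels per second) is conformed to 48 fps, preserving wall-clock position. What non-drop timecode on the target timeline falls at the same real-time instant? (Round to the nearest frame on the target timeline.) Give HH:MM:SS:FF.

Source frame index: (0×3600 + 40×60 + 4) × 30 + 24 = 72144.
Real time: 72144 / (30000/1001) = 1504503/625 s.
Target frame: (1504503/625) × (48) = 72216144/625 ≈ 115545.830 → 115546.
At 48 labels/s: frame 115546 → 00:40:07:10.

00:40:07:10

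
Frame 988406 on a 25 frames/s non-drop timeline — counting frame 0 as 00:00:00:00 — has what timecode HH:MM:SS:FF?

10:58:56:06

988406 ÷ 25 = 39536 full seconds, remainder 6 frames.
39536 s = 10 h 58 min 56 s.
Timecode: 10:58:56:06.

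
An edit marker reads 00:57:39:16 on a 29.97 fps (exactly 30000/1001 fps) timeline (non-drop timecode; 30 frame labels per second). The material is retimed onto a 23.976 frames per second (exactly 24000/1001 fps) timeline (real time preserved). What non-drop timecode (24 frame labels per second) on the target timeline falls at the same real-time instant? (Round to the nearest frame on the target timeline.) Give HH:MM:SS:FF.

00:57:39:13

Source frame index: (0×3600 + 57×60 + 39) × 30 + 16 = 103786.
Real time: 103786 / (30000/1001) = 51944893/15000 s.
Target frame: (51944893/15000) × (24000/1001) = 415144/5 ≈ 83028.800 → 83029.
At 24 labels/s: frame 83029 → 00:57:39:13.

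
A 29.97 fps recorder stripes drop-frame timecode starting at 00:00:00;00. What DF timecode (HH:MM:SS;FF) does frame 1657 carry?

Each 10-minute DF block holds 10 × 60 × 30 − 9 × 2 = 17982 frames. 1657 ÷ 17982 → 0 full blocks, remainder 1657.
Within the partial block the first minute is 1800 frames and each further minute 1798, so 0 further minute boundaries passed. Total skipped labels = 18 × 0 + 2 × 0 = 0.
Non-drop label index = 1657 + 0 = 1657; at 30 labels/s that is 00:00:55:07, i.e. DF 00:00:55;07.

00:00:55;07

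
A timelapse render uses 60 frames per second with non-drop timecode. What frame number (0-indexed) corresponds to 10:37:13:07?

Total seconds to the label: (10 × 3600 + 37 × 60 + 13) = 38233.
Frame index = 38233 × 60 + 7 = 2293987.

2293987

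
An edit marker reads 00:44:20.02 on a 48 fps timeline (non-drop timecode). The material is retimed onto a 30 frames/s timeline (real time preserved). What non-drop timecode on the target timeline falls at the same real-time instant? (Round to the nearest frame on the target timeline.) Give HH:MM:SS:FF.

00:44:20:01

Source frame index: (0×3600 + 44×60 + 20) × 48 + 2 = 127682.
Real time: 127682 / (48) = 63841/24 s.
Target frame: (63841/24) × (30) = 319205/4 ≈ 79801.250 → 79801.
At 30 labels/s: frame 79801 → 00:44:20:01.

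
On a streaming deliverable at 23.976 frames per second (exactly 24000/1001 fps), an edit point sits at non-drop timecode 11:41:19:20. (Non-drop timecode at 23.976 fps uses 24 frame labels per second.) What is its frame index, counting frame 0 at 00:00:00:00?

frame 1009916

Total seconds to the label: (11 × 3600 + 41 × 60 + 19) = 42079.
Frame index = 42079 × 24 + 20 = 1009916.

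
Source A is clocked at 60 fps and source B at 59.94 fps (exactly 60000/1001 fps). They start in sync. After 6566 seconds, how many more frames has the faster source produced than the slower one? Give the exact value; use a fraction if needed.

A emits 60 × 6566 = 393960 frames; B emits 60000/1001 × 6566 = 56280000/143.
Difference = 56280/143 frames (≈ 393.5664); B is behind A.

56280/143 frames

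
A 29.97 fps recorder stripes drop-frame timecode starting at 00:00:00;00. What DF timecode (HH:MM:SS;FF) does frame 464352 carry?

04:18:13;28

Each 10-minute DF block holds 10 × 60 × 30 − 9 × 2 = 17982 frames. 464352 ÷ 17982 → 25 full blocks, remainder 14802.
Within the partial block the first minute is 1800 frames and each further minute 1798, so 8 further minute boundaries passed. Total skipped labels = 18 × 25 + 2 × 8 = 466.
Non-drop label index = 464352 + 466 = 464818; at 30 labels/s that is 04:18:13:28, i.e. DF 04:18:13;28.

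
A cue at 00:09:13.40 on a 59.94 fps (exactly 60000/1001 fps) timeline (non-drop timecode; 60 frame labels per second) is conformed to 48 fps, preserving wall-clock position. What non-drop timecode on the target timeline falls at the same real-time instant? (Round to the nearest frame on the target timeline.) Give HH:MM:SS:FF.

00:09:14:11

Source frame index: (0×3600 + 9×60 + 13) × 60 + 40 = 33220.
Real time: 33220 / (60000/1001) = 1662661/3000 s.
Target frame: (1662661/3000) × (48) = 3325322/125 ≈ 26602.576 → 26603.
At 48 labels/s: frame 26603 → 00:09:14:11.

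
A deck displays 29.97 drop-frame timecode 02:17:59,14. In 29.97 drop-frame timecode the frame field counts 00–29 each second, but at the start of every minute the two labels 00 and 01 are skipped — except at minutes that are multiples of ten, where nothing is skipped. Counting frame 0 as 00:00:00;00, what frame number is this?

248136

Complete 10-minute blocks: 13, each 17982 frames → 233766.
Remaining 7 whole minutes in the current block: 1800 + 6 × 1798 = 12588 frames.
Within the current minute: 59 × 30 + 14 − 2 = 1782 (labels ;00/;01 skipped at this minute). Total = 233766 + 12588 + 1782 = 248136.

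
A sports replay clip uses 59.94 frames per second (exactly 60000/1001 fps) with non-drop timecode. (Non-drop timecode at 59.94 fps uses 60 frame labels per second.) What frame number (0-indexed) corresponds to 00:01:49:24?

Total seconds to the label: (0 × 3600 + 1 × 60 + 49) = 109.
Frame index = 109 × 60 + 24 = 6564.

6564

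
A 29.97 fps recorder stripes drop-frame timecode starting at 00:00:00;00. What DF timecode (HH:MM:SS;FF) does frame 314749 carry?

Ten DF minutes hold 17982 frames, so frame 314749 lies in block 17 (frames 305694–323675) with 9055 frames into that block.
The block's first minute is 1800 frames and the rest 1798 each; 9055 frames reaches minute 5, so 17 × 18 + 5 × 2 = 316 labels have been skipped so far.
Adding those back, label number 314749 + 316 = 315065 at 30 labels/s is 10502 s + 5 f = 2 h 55 min 2 s frame 5, i.e. 02:55:02;05.

02:55:02;05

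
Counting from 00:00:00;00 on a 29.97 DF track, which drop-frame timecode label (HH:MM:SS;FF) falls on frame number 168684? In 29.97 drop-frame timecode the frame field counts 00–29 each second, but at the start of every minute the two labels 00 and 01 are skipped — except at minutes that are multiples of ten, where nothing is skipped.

01:33:48;12

Each 10-minute DF block holds 10 × 60 × 30 − 9 × 2 = 17982 frames. 168684 ÷ 17982 → 9 full blocks, remainder 6846.
Within the partial block the first minute is 1800 frames and each further minute 1798, so 3 further minute boundaries passed. Total skipped labels = 18 × 9 + 2 × 3 = 168.
Non-drop label index = 168684 + 168 = 168852; at 30 labels/s that is 01:33:48:12, i.e. DF 01:33:48;12.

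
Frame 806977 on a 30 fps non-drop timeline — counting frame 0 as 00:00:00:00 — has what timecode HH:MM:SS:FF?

07:28:19:07

806977 ÷ 30 = 26899 full seconds, remainder 7 frames.
26899 s = 7 h 28 min 19 s.
Timecode: 07:28:19:07.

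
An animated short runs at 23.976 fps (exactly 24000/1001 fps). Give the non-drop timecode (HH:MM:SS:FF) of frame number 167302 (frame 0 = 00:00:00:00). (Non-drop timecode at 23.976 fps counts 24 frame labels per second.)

167302 ÷ 24 = 6970 full seconds, remainder 22 frames.
6970 s = 1 h 56 min 10 s.
Timecode: 01:56:10:22.

01:56:10:22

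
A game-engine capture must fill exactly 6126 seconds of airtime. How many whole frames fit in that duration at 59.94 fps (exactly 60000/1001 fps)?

Frames = 6126 × 60000/1001 = 367560000/1001 ≈ 367192.8072.
Complete frames: 367192.

367192 frames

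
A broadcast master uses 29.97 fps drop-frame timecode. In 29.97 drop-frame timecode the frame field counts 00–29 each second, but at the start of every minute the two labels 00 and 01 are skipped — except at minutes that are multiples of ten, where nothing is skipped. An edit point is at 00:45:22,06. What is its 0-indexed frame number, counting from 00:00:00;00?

As if non-drop at 30 labels/s: (0 × 3600 + 45 × 60 + 22) × 30 + 6 = 81666.
Minute boundaries passed: 45; those not divisible by 10: 45 − 4 = 41; dropped labels = 2 × 41 = 82.
Actual frame index = 81666 − 82 = 81584.

81584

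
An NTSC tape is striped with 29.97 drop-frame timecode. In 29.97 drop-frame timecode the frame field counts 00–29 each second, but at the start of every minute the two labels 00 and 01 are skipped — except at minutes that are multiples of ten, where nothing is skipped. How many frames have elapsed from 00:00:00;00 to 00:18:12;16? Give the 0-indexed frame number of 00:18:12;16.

As if non-drop at 30 labels/s: (0 × 3600 + 18 × 60 + 12) × 30 + 16 = 32776.
Minute boundaries passed: 18; those not divisible by 10: 18 − 1 = 17; dropped labels = 2 × 17 = 34.
Actual frame index = 32776 − 34 = 32742.

32742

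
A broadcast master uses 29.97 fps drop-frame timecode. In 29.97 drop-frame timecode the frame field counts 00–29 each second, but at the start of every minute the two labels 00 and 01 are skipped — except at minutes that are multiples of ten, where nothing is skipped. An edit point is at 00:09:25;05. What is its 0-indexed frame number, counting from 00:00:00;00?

As if non-drop at 30 labels/s: (0 × 3600 + 9 × 60 + 25) × 30 + 5 = 16955.
Minute boundaries passed: 9; those not divisible by 10: 9 − 0 = 9; dropped labels = 2 × 9 = 18.
Actual frame index = 16955 − 18 = 16937.

16937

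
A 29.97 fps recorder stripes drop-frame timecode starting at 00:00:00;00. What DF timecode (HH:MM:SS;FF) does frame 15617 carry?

Ten DF minutes hold 17982 frames, so frame 15617 lies in block 0 (frames 0–17981) with 15617 frames into that block.
The block's first minute is 1800 frames and the rest 1798 each; 15617 frames reaches minute 8, so 0 × 18 + 8 × 2 = 16 labels have been skipped so far.
Adding those back, label number 15617 + 16 = 15633 at 30 labels/s is 521 s + 3 f = 0 h 8 min 41 s frame 3, i.e. 00:08:41;03.

00:08:41;03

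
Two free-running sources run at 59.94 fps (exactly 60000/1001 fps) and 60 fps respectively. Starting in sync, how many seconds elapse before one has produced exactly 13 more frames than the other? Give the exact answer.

The gap grows by |60 − 60000/1001| = 60/1001 frames per second.
Time for a 13-frame gap: 13 ÷ (60/1001) = 13013/60 s.

13013/60 seconds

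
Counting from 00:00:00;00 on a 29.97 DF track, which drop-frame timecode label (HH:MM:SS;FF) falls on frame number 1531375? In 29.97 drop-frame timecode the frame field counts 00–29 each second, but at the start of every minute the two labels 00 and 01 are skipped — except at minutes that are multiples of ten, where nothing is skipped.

14:11:36;27

Each 10-minute DF block holds 10 × 60 × 30 − 9 × 2 = 17982 frames. 1531375 ÷ 17982 → 85 full blocks, remainder 2905.
Within the partial block the first minute is 1800 frames and each further minute 1798, so 1 further minute boundary passed. Total skipped labels = 18 × 85 + 2 × 1 = 1532.
Non-drop label index = 1531375 + 1532 = 1532907; at 30 labels/s that is 14:11:36:27, i.e. DF 14:11:36;27.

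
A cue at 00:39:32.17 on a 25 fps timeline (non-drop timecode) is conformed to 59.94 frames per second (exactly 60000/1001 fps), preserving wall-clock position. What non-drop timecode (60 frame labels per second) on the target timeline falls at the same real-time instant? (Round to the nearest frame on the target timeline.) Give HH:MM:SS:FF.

Source frame index: (0×3600 + 39×60 + 32) × 25 + 17 = 59317.
Real time: 59317 / (25) = 59317/25 s.
Target frame: (59317/25) × (60000/1001) = 142360800/1001 ≈ 142218.581 → 142219.
At 60 labels/s: frame 142219 → 00:39:30:19.

00:39:30:19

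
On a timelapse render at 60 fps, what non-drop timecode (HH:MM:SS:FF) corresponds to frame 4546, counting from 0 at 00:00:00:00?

00:01:15:46

4546 ÷ 60 = 75 full seconds, remainder 46 frames.
75 s = 0 h 1 min 15 s.
Timecode: 00:01:15:46.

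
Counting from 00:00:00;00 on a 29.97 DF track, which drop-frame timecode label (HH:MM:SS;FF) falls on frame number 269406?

Ten DF minutes hold 17982 frames, so frame 269406 lies in block 14 (frames 251748–269729) with 17658 frames into that block.
The block's first minute is 1800 frames and the rest 1798 each; 17658 frames reaches minute 9, so 14 × 18 + 9 × 2 = 270 labels have been skipped so far.
Adding those back, label number 269406 + 270 = 269676 at 30 labels/s is 8989 s + 6 f = 2 h 29 min 49 s frame 6, i.e. 02:29:49;06.

02:29:49;06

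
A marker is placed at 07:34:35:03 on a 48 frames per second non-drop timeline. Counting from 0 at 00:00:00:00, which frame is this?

Total seconds to the label: (7 × 3600 + 34 × 60 + 35) = 27275.
Frame index = 27275 × 48 + 3 = 1309203.

frame 1309203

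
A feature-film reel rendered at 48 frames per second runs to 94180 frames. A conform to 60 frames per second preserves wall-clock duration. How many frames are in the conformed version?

117725 frames

Target frames = source frames × (target rate / source rate) = 94180 × (60)/(48) = 94180 × 5/4 = 117725.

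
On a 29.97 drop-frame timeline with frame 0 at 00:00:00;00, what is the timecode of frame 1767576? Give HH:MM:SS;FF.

Ten DF minutes hold 17982 frames, so frame 1767576 lies in block 98 (frames 1762236–1780217) with 5340 frames into that block.
The block's first minute is 1800 frames and the rest 1798 each; 5340 frames reaches minute 2, so 98 × 18 + 2 × 2 = 1768 labels have been skipped so far.
Adding those back, label number 1767576 + 1768 = 1769344 at 30 labels/s is 58978 s + 4 f = 16 h 22 min 58 s frame 4, i.e. 16:22:58;04.

16:22:58;04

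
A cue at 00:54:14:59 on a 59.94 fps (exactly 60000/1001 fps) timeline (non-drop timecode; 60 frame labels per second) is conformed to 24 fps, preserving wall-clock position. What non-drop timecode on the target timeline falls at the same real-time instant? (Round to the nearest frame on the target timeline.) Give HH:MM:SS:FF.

Source frame index: (0×3600 + 54×60 + 14) × 60 + 59 = 195299.
Real time: 195299 / (60000/1001) = 195494299/60000 s.
Target frame: (195494299/60000) × (24) = 195494299/2500 ≈ 78197.720 → 78198.
At 24 labels/s: frame 78198 → 00:54:18:06.

00:54:18:06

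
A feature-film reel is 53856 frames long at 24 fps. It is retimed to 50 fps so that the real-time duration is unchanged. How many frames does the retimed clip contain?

112200 frames

Target frames = source frames × (target rate / source rate) = 53856 × (50)/(24) = 53856 × 25/12 = 112200.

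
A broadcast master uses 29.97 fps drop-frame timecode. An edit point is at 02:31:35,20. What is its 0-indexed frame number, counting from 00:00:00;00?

Complete 10-minute blocks: 15, each 17982 frames → 269730.
Remaining 1 whole minute in the current block: 1800 + 0 × 1798 = 1800 frames.
Within the current minute: 35 × 30 + 20 − 2 = 1068 (labels ;00/;01 skipped at this minute). Total = 269730 + 1800 + 1068 = 272598.

272598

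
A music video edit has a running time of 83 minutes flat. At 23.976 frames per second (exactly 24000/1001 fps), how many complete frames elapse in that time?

119400 frames

83 min = 4980 s.
Frames = 4980 × 24000/1001 = 119520000/1001 ≈ 119400.5994.
Complete frames: 119400.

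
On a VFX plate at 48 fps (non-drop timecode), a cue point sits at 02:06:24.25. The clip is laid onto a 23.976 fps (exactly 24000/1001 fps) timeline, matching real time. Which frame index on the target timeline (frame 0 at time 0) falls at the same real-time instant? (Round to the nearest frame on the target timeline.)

Source frame index: (2×3600 + 6×60 + 24) × 48 + 25 = 364057.
Real time: 364057 / (48) = 364057/48 s.
Target frame: (364057/48) × (24000/1001) = 182028500/1001 ≈ 181846.653 → 181847.

frame 181847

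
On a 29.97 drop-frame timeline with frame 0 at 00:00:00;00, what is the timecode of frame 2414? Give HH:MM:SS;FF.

00:01:20;16

Ten DF minutes hold 17982 frames, so frame 2414 lies in block 0 (frames 0–17981) with 2414 frames into that block.
The block's first minute is 1800 frames and the rest 1798 each; 2414 frames reaches minute 1, so 0 × 18 + 1 × 2 = 2 labels have been skipped so far.
Adding those back, label number 2414 + 2 = 2416 at 30 labels/s is 80 s + 16 f = 0 h 1 min 20 s frame 16, i.e. 00:01:20;16.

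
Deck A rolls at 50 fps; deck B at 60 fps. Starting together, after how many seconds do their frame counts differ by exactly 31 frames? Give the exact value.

The gap grows by |60 − 50| = 10 frames per second.
Time for a 31-frame gap: 31 ÷ (10) = 3.1 s.

3.1 seconds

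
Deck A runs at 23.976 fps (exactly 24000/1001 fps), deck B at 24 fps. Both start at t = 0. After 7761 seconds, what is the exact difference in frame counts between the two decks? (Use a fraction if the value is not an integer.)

14328/77 frames

A emits 24000/1001 × 7761 = 14328000/77 frames; B emits 24 × 7761 = 186264.
Difference = 14328/77 frames (≈ 186.0779); B is ahead of A.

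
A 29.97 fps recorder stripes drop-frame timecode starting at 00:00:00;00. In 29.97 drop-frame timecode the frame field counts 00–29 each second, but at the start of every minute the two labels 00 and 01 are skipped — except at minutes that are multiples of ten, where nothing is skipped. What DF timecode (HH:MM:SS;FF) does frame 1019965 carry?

Ten DF minutes hold 17982 frames, so frame 1019965 lies in block 56 (frames 1006992–1024973) with 12973 frames into that block.
The block's first minute is 1800 frames and the rest 1798 each; 12973 frames reaches minute 7, so 56 × 18 + 7 × 2 = 1022 labels have been skipped so far.
Adding those back, label number 1019965 + 1022 = 1020987 at 30 labels/s is 34032 s + 27 f = 9 h 27 min 12 s frame 27, i.e. 09:27:12;27.

09:27:12;27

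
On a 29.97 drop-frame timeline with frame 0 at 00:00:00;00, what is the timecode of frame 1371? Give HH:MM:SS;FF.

Ten DF minutes hold 17982 frames, so frame 1371 lies in block 0 (frames 0–17981) with 1371 frames into that block.
The block's first minute is 1800 frames and the rest 1798 each; 1371 frames reaches minute 0, so 0 × 18 + 0 × 2 = 0 labels have been skipped so far.
Adding those back, label number 1371 + 0 = 1371 at 30 labels/s is 45 s + 21 f = 0 h 0 min 45 s frame 21, i.e. 00:00:45;21.

00:00:45;21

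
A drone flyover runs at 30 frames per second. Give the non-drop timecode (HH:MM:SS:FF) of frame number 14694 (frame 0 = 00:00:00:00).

14694 ÷ 30 = 489 full seconds, remainder 24 frames.
489 s = 0 h 8 min 9 s.
Timecode: 00:08:09:24.

00:08:09:24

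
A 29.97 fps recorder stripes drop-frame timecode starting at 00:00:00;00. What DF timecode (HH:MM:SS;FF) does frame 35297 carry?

00:19:37;23

Each 10-minute DF block holds 10 × 60 × 30 − 9 × 2 = 17982 frames. 35297 ÷ 17982 → 1 full block, remainder 17315.
Within the partial block the first minute is 1800 frames and each further minute 1798, so 9 further minute boundaries passed. Total skipped labels = 18 × 1 + 2 × 9 = 36.
Non-drop label index = 35297 + 36 = 35333; at 30 labels/s that is 00:19:37:23, i.e. DF 00:19:37;23.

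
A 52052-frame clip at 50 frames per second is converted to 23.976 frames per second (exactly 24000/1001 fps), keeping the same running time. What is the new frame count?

Target frames = source frames × (target rate / source rate) = 52052 × (24000/1001)/(50) = 52052 × 480/1001 = 24960.

24960 frames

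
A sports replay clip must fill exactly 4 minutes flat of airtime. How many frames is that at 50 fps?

12000 frames

4 min = 240 s.
Frames = 240 × 50 = 12000.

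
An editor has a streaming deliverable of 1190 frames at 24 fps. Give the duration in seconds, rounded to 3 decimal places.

Running time = 1190 × 1/24 = 595/12 s ≈ 49.583 s.

49.583 seconds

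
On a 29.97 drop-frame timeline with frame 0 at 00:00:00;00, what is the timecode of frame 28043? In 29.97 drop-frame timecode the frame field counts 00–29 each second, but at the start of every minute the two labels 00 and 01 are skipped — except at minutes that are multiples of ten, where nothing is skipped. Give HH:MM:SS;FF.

00:15:35;21

Ten DF minutes hold 17982 frames, so frame 28043 lies in block 1 (frames 17982–35963) with 10061 frames into that block.
The block's first minute is 1800 frames and the rest 1798 each; 10061 frames reaches minute 5, so 1 × 18 + 5 × 2 = 28 labels have been skipped so far.
Adding those back, label number 28043 + 28 = 28071 at 30 labels/s is 935 s + 21 f = 0 h 15 min 35 s frame 21, i.e. 00:15:35;21.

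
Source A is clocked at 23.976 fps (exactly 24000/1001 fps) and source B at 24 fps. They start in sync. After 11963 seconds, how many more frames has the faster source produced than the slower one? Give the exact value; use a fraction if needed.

A emits 24000/1001 × 11963 = 41016000/143 frames; B emits 24 × 11963 = 287112.
Difference = 41016/143 frames (≈ 286.8252); B is ahead of A.

41016/143 frames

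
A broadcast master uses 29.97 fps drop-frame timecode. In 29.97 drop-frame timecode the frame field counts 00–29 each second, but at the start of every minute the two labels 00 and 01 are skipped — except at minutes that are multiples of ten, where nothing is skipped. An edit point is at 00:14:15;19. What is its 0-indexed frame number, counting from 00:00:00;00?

Complete 10-minute blocks: 1, each 17982 frames → 17982.
Remaining 4 whole minutes in the current block: 1800 + 3 × 1798 = 7194 frames.
Within the current minute: 15 × 30 + 19 − 2 = 467 (labels ;00/;01 skipped at this minute). Total = 17982 + 7194 + 467 = 25643.

25643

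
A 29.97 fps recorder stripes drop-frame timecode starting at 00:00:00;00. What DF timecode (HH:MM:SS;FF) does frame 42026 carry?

00:23:22;08

Each 10-minute DF block holds 10 × 60 × 30 − 9 × 2 = 17982 frames. 42026 ÷ 17982 → 2 full blocks, remainder 6062.
Within the partial block the first minute is 1800 frames and each further minute 1798, so 3 further minute boundaries passed. Total skipped labels = 18 × 2 + 2 × 3 = 42.
Non-drop label index = 42026 + 42 = 42068; at 30 labels/s that is 00:23:22:08, i.e. DF 00:23:22;08.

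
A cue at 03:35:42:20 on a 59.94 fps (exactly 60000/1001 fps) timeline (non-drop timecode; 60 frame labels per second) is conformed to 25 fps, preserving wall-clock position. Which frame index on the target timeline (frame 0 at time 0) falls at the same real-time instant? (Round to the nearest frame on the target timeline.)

frame 323882

Source frame index: (3×3600 + 35×60 + 42) × 60 + 20 = 776540.
Real time: 776540 / (60000/1001) = 38865827/3000 s.
Target frame: (38865827/3000) × (25) = 38865827/120 ≈ 323881.892 → 323882.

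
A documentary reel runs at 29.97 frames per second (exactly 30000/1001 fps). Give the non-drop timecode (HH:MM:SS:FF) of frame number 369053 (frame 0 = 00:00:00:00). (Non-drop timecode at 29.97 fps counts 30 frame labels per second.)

369053 ÷ 30 = 12301 full seconds, remainder 23 frames.
12301 s = 3 h 25 min 1 s.
Timecode: 03:25:01:23.

03:25:01:23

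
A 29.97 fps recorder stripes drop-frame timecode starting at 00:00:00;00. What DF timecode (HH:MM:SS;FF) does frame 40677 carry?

00:22:37;07

Each 10-minute DF block holds 10 × 60 × 30 − 9 × 2 = 17982 frames. 40677 ÷ 17982 → 2 full blocks, remainder 4713.
Within the partial block the first minute is 1800 frames and each further minute 1798, so 2 further minute boundaries passed. Total skipped labels = 18 × 2 + 2 × 2 = 40.
Non-drop label index = 40677 + 40 = 40717; at 30 labels/s that is 00:22:37:07, i.e. DF 00:22:37;07.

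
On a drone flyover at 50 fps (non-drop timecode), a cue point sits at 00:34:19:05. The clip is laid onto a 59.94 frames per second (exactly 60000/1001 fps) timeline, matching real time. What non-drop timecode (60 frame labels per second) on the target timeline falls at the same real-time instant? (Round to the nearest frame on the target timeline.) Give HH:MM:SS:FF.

00:34:17:03

Source frame index: (0×3600 + 34×60 + 19) × 50 + 5 = 102955.
Real time: 102955 / (50) = 20591/10 s.
Target frame: (20591/10) × (60000/1001) = 123546000/1001 ≈ 123422.577 → 123423.
At 60 labels/s: frame 123423 → 00:34:17:03.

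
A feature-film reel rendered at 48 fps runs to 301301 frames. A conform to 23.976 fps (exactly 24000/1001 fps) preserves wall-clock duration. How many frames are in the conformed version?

Target frames = source frames × (target rate / source rate) = 301301 × (24000/1001)/(48) = 301301 × 500/1001 = 150500.

150500 frames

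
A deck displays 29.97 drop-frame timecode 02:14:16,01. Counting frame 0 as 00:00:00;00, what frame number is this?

As if non-drop at 30 labels/s: (2 × 3600 + 14 × 60 + 16) × 30 + 1 = 241681.
Minute boundaries passed: 134; those not divisible by 10: 134 − 13 = 121; dropped labels = 2 × 121 = 242.
Actual frame index = 241681 − 242 = 241439.

241439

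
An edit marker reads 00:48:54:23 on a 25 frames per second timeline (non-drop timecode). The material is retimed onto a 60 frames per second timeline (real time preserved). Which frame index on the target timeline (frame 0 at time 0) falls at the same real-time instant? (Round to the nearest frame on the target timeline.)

Source frame index: (0×3600 + 48×60 + 54) × 25 + 23 = 73373.
Real time: 73373 / (25) = 73373/25 s.
Target frame: (73373/25) × (60) = 880476/5 ≈ 176095.200 → 176095.

frame 176095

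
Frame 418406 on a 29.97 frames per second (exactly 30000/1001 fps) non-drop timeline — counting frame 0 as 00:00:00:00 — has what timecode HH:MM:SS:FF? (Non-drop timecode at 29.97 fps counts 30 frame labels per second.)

03:52:26:26

418406 ÷ 30 = 13946 full seconds, remainder 26 frames.
13946 s = 3 h 52 min 26 s.
Timecode: 03:52:26:26.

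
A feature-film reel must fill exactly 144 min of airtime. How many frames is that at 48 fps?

144 min = 8640 s.
Frames = 8640 × 48 = 414720.

414720 frames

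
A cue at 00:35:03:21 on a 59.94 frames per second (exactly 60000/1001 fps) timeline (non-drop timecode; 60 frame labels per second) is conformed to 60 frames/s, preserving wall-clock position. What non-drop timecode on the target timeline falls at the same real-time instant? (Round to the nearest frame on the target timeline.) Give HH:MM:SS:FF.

Source frame index: (0×3600 + 35×60 + 3) × 60 + 21 = 126201.
Real time: 126201 / (60000/1001) = 42109067/20000 s.
Target frame: (42109067/20000) × (60) = 126327201/1000 ≈ 126327.201 → 126327.
At 60 labels/s: frame 126327 → 00:35:05:27.

00:35:05:27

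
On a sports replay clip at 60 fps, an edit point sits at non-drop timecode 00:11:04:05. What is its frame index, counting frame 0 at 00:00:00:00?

Total seconds to the label: (0 × 3600 + 11 × 60 + 4) = 664.
Frame index = 664 × 60 + 5 = 39845.

frame 39845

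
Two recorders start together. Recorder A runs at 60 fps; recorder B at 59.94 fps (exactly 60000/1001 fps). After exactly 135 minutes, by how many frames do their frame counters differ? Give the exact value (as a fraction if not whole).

135 min = 8100 s.
A emits 60 × 8100 = 486000 frames; B emits 60000/1001 × 8100 = 486000000/1001.
Difference = 486000/1001 frames (≈ 485.5145); B is behind A.

486000/1001 frames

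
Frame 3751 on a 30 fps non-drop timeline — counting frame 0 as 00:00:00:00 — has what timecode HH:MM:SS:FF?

00:02:05:01

3751 ÷ 30 = 125 full seconds, remainder 1 frame.
125 s = 0 h 2 min 5 s.
Timecode: 00:02:05:01.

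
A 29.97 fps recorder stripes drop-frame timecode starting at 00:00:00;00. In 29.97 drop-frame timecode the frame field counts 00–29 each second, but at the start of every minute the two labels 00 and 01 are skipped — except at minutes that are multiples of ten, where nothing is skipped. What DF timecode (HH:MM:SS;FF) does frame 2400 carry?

Each 10-minute DF block holds 10 × 60 × 30 − 9 × 2 = 17982 frames. 2400 ÷ 17982 → 0 full blocks, remainder 2400.
Within the partial block the first minute is 1800 frames and each further minute 1798, so 1 further minute boundary passed. Total skipped labels = 18 × 0 + 2 × 1 = 2.
Non-drop label index = 2400 + 2 = 2402; at 30 labels/s that is 00:01:20:02, i.e. DF 00:01:20;02.

00:01:20;02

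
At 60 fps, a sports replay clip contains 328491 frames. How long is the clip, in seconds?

5474.85 seconds

Running time = 328491 / (60) = 5474.85 s.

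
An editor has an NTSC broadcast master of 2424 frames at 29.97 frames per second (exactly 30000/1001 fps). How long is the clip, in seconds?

80.8808 seconds

Running time = 2424 / (30000/1001) = 80.8808 s.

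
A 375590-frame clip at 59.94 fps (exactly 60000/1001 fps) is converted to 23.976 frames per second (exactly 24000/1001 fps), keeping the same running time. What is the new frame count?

Target frames = source frames × (target rate / source rate) = 375590 × (24000/1001)/(60000/1001) = 375590 × 2/5 = 150236.

150236 frames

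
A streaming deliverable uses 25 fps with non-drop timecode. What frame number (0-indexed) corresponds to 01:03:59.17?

frame 95992

Total seconds to the label: (1 × 3600 + 3 × 60 + 59) = 3839.
Frame index = 3839 × 25 + 17 = 95992.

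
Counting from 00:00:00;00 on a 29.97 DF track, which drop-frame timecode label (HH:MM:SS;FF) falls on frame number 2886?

00:01:36;08

Ten DF minutes hold 17982 frames, so frame 2886 lies in block 0 (frames 0–17981) with 2886 frames into that block.
The block's first minute is 1800 frames and the rest 1798 each; 2886 frames reaches minute 1, so 0 × 18 + 1 × 2 = 2 labels have been skipped so far.
Adding those back, label number 2886 + 2 = 2888 at 30 labels/s is 96 s + 8 f = 0 h 1 min 36 s frame 8, i.e. 00:01:36;08.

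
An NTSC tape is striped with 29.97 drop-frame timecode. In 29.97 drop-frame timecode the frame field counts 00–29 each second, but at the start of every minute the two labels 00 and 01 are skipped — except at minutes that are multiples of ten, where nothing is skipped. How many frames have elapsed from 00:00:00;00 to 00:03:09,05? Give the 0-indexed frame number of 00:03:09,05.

As if non-drop at 30 labels/s: (0 × 3600 + 3 × 60 + 9) × 30 + 5 = 5675.
Minute boundaries passed: 3; those not divisible by 10: 3 − 0 = 3; dropped labels = 2 × 3 = 6.
Actual frame index = 5675 − 6 = 5669.

5669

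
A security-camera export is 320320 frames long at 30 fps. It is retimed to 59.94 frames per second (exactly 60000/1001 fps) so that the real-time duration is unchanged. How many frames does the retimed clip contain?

640000 frames

Target frames = source frames × (target rate / source rate) = 320320 × (60000/1001)/(30) = 320320 × 2000/1001 = 640000.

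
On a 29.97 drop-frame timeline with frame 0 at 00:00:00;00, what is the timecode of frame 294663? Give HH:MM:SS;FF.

02:43:51;27

Ten DF minutes hold 17982 frames, so frame 294663 lies in block 16 (frames 287712–305693) with 6951 frames into that block.
The block's first minute is 1800 frames and the rest 1798 each; 6951 frames reaches minute 3, so 16 × 18 + 3 × 2 = 294 labels have been skipped so far.
Adding those back, label number 294663 + 294 = 294957 at 30 labels/s is 9831 s + 27 f = 2 h 43 min 51 s frame 27, i.e. 02:43:51;27.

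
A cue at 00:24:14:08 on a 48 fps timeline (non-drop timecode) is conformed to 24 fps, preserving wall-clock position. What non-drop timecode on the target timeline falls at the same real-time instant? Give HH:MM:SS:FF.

00:24:14:04

Source frame index: (0×3600 + 24×60 + 14) × 48 + 8 = 69800.
Real time: 69800 / (48) = 8725/6 s.
Target frame: (8725/6) × (24) = 34900.
At 24 labels/s: frame 34900 → 00:24:14:04.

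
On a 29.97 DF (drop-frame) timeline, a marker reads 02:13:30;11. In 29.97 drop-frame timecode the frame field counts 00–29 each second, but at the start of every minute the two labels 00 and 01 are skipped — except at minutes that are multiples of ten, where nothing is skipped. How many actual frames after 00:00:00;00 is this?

240071

As if non-drop at 30 labels/s: (2 × 3600 + 13 × 60 + 30) × 30 + 11 = 240311.
Minute boundaries passed: 133; those not divisible by 10: 133 − 13 = 120; dropped labels = 2 × 120 = 240.
Actual frame index = 240311 − 240 = 240071.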